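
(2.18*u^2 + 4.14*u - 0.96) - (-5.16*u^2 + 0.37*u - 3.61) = 7.34*u^2 + 3.77*u + 2.65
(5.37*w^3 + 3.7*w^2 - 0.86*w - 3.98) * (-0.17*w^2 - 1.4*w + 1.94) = -0.9129*w^5 - 8.147*w^4 + 5.384*w^3 + 9.0586*w^2 + 3.9036*w - 7.7212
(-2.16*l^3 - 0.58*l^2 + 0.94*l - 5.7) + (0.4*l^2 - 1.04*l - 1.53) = -2.16*l^3 - 0.18*l^2 - 0.1*l - 7.23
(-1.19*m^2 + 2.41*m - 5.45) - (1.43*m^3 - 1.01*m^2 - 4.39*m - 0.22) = -1.43*m^3 - 0.18*m^2 + 6.8*m - 5.23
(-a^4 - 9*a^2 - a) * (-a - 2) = a^5 + 2*a^4 + 9*a^3 + 19*a^2 + 2*a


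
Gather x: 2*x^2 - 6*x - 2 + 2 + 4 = 2*x^2 - 6*x + 4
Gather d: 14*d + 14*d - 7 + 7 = 28*d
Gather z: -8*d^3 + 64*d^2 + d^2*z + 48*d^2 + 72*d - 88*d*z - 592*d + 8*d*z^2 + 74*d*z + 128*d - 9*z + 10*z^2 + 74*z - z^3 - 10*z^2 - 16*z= -8*d^3 + 112*d^2 + 8*d*z^2 - 392*d - z^3 + z*(d^2 - 14*d + 49)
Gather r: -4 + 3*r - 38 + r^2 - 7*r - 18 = r^2 - 4*r - 60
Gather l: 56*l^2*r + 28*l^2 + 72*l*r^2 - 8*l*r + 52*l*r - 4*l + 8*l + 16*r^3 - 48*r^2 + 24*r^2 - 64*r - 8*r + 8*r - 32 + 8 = l^2*(56*r + 28) + l*(72*r^2 + 44*r + 4) + 16*r^3 - 24*r^2 - 64*r - 24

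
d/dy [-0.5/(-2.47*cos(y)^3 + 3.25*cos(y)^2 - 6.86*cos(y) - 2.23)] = (3.705*cos(y)^2 - 3.25*cos(y) + 3.43)*sin(y)/(2.47*cos(y)^3 - 3.25*cos(y)^2 + 6.86*cos(y) + 2.23)^2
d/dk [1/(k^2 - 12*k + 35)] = 2*(6 - k)/(k^2 - 12*k + 35)^2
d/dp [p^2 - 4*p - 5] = 2*p - 4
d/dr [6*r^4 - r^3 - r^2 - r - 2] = 24*r^3 - 3*r^2 - 2*r - 1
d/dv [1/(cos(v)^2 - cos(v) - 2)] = (2*cos(v) - 1)*sin(v)/(sin(v)^2 + cos(v) + 1)^2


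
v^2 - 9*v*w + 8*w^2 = (v - 8*w)*(v - w)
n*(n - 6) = n^2 - 6*n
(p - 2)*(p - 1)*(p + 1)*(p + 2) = p^4 - 5*p^2 + 4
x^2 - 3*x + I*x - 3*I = (x - 3)*(x + I)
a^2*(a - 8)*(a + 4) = a^4 - 4*a^3 - 32*a^2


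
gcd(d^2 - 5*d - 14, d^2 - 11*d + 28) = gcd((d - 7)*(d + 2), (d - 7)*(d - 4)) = d - 7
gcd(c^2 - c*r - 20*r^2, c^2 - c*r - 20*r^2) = -c^2 + c*r + 20*r^2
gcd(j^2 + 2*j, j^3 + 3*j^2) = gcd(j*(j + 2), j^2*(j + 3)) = j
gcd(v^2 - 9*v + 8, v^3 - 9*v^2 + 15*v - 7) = v - 1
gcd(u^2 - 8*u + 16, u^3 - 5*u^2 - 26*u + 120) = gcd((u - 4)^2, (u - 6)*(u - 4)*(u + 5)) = u - 4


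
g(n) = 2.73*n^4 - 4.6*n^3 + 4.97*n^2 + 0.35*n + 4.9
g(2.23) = 46.90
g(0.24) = 5.22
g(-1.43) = 39.43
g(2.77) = 106.96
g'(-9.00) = -9167.59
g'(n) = 10.92*n^3 - 13.8*n^2 + 9.94*n + 0.35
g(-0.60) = 7.83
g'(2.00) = 52.39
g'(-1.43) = -74.02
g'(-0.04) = -0.07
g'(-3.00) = -448.51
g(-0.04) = 4.89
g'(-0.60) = -12.94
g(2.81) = 113.27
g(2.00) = 32.36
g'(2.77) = 154.09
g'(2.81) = 161.61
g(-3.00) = 393.91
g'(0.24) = 2.09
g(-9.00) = 21669.25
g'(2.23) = 74.99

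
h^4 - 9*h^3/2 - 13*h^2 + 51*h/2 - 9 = (h - 6)*(h - 1)*(h - 1/2)*(h + 3)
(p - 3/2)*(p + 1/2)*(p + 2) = p^3 + p^2 - 11*p/4 - 3/2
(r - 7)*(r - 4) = r^2 - 11*r + 28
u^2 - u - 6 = (u - 3)*(u + 2)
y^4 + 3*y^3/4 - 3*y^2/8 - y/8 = y*(y - 1/2)*(y + 1/4)*(y + 1)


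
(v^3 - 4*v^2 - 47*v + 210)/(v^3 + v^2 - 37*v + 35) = (v - 6)/(v - 1)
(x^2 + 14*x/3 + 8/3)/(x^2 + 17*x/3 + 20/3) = (3*x + 2)/(3*x + 5)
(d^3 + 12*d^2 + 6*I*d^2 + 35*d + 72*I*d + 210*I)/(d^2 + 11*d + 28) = (d^2 + d*(5 + 6*I) + 30*I)/(d + 4)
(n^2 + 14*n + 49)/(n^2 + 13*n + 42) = (n + 7)/(n + 6)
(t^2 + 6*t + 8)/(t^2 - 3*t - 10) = (t + 4)/(t - 5)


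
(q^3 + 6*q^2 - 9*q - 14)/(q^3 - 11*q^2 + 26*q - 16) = (q^2 + 8*q + 7)/(q^2 - 9*q + 8)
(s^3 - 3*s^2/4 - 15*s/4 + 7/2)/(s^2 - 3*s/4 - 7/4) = (s^2 + s - 2)/(s + 1)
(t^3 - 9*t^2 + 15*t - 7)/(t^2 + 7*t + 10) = (t^3 - 9*t^2 + 15*t - 7)/(t^2 + 7*t + 10)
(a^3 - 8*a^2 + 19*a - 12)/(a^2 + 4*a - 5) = (a^2 - 7*a + 12)/(a + 5)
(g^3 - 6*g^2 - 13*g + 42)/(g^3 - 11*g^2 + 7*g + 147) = (g - 2)/(g - 7)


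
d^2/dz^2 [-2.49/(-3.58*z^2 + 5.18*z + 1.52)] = (63.825672*z^2 - 92.351112*z - 2.49*(7.16*z - 5.18)*(14.32*z - 10.36) - 27.099168)/(-3.58*z^2 + 5.18*z + 1.52)^3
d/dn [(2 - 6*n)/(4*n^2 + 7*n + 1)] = 4*(6*n^2 - 4*n - 5)/(16*n^4 + 56*n^3 + 57*n^2 + 14*n + 1)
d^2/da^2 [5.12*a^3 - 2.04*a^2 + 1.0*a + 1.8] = 30.72*a - 4.08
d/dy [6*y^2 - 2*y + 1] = 12*y - 2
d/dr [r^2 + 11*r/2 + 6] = 2*r + 11/2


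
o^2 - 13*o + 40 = (o - 8)*(o - 5)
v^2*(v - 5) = v^3 - 5*v^2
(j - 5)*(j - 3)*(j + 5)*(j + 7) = j^4 + 4*j^3 - 46*j^2 - 100*j + 525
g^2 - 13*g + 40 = (g - 8)*(g - 5)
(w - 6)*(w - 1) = w^2 - 7*w + 6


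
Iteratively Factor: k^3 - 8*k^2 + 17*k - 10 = (k - 2)*(k^2 - 6*k + 5) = (k - 5)*(k - 2)*(k - 1)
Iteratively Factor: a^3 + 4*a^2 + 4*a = (a + 2)*(a^2 + 2*a) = a*(a + 2)*(a + 2)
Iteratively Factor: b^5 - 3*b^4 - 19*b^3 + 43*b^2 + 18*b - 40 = (b - 1)*(b^4 - 2*b^3 - 21*b^2 + 22*b + 40) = (b - 5)*(b - 1)*(b^3 + 3*b^2 - 6*b - 8) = (b - 5)*(b - 1)*(b + 4)*(b^2 - b - 2) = (b - 5)*(b - 2)*(b - 1)*(b + 4)*(b + 1)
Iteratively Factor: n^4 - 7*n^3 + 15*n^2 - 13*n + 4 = (n - 1)*(n^3 - 6*n^2 + 9*n - 4) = (n - 1)^2*(n^2 - 5*n + 4) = (n - 4)*(n - 1)^2*(n - 1)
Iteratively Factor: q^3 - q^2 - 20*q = (q + 4)*(q^2 - 5*q) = q*(q + 4)*(q - 5)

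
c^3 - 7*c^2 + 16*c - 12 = (c - 3)*(c - 2)^2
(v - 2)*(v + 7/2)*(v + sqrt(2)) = v^3 + sqrt(2)*v^2 + 3*v^2/2 - 7*v + 3*sqrt(2)*v/2 - 7*sqrt(2)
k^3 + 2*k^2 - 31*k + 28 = (k - 4)*(k - 1)*(k + 7)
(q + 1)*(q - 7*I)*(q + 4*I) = q^3 + q^2 - 3*I*q^2 + 28*q - 3*I*q + 28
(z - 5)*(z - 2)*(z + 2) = z^3 - 5*z^2 - 4*z + 20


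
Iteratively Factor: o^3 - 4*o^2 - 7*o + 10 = (o - 5)*(o^2 + o - 2) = (o - 5)*(o + 2)*(o - 1)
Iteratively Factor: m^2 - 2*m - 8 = (m + 2)*(m - 4)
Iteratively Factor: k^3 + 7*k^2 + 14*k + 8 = (k + 4)*(k^2 + 3*k + 2) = (k + 2)*(k + 4)*(k + 1)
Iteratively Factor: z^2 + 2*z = (z + 2)*(z)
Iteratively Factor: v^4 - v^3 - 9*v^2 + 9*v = (v)*(v^3 - v^2 - 9*v + 9) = v*(v - 1)*(v^2 - 9) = v*(v - 3)*(v - 1)*(v + 3)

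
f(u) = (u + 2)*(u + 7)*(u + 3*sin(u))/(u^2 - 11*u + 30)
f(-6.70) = 0.08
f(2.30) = 18.16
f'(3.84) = 43.91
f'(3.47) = 21.92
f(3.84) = 48.28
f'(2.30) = 13.81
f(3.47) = 37.02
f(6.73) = 761.78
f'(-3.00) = 0.01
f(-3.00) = 0.19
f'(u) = (11 - 2*u)*(u + 2)*(u + 7)*(u + 3*sin(u))/(u^2 - 11*u + 30)^2 + (u + 2)*(u + 7)*(3*cos(u) + 1)/(u^2 - 11*u + 30) + (u + 2)*(u + 3*sin(u))/(u^2 - 11*u + 30) + (u + 7)*(u + 3*sin(u))/(u^2 - 11*u + 30)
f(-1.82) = -0.08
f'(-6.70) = 0.21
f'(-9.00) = 0.23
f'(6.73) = -989.44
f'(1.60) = 10.60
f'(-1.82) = -0.49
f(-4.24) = 0.10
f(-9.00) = -0.68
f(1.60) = 9.52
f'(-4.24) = 0.04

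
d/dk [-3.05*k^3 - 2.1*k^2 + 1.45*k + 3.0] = -9.15*k^2 - 4.2*k + 1.45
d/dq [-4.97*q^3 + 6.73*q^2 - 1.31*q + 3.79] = -14.91*q^2 + 13.46*q - 1.31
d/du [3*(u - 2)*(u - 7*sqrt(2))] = 6*u - 21*sqrt(2) - 6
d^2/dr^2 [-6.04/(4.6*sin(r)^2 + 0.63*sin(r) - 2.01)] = (511.2256*sin(r)^4 + 52.51176*sin(r)^3 - 541.057764*sin(r)^2 - 97.375068*sin(r) - 116.486232)/(4.6*sin(r)^2 + 0.63*sin(r) - 2.01)^3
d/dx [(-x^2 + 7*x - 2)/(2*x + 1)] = (-2*x^2 - 2*x + 11)/(4*x^2 + 4*x + 1)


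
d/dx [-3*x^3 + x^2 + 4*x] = -9*x^2 + 2*x + 4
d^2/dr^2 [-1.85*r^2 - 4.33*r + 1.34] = -3.70000000000000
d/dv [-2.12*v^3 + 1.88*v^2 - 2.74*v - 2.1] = -6.36*v^2 + 3.76*v - 2.74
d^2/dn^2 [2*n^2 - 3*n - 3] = 4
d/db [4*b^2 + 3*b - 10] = 8*b + 3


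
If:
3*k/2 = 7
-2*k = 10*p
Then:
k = 14/3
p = -14/15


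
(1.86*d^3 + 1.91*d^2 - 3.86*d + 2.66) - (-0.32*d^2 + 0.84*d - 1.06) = 1.86*d^3 + 2.23*d^2 - 4.7*d + 3.72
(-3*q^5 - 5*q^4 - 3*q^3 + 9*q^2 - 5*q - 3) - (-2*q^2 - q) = -3*q^5 - 5*q^4 - 3*q^3 + 11*q^2 - 4*q - 3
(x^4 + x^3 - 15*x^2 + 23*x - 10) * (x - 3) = x^5 - 2*x^4 - 18*x^3 + 68*x^2 - 79*x + 30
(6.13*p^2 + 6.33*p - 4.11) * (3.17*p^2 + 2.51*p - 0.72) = 19.4321*p^4 + 35.4524*p^3 - 1.554*p^2 - 14.8737*p + 2.9592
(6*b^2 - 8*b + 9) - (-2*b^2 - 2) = 8*b^2 - 8*b + 11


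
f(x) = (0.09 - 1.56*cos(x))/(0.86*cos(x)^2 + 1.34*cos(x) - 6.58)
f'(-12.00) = -0.25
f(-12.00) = 0.25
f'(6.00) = 0.15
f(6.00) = 0.31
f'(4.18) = 0.18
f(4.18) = -0.13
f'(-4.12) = -0.18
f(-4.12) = -0.14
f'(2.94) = -0.05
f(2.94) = -0.23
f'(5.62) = 0.27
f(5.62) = 0.23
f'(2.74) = -0.09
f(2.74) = -0.22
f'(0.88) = -0.28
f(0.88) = 0.17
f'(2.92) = -0.05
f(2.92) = -0.23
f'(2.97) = -0.04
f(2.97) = -0.23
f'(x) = (0.09 - 1.56*cos(x))*(1.72*sin(x)*cos(x) + 1.34*sin(x))/(0.86*cos(x)^2 + 1.34*cos(x) - 6.58)^2 + 1.56*sin(x)/(0.86*cos(x)^2 + 1.34*cos(x) - 6.58)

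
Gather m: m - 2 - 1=m - 3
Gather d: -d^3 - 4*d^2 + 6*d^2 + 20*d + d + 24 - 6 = -d^3 + 2*d^2 + 21*d + 18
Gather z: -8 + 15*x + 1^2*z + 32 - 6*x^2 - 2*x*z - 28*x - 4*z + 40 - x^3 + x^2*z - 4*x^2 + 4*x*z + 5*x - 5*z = -x^3 - 10*x^2 - 8*x + z*(x^2 + 2*x - 8) + 64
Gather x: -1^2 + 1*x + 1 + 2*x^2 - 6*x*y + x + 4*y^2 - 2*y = 2*x^2 + x*(2 - 6*y) + 4*y^2 - 2*y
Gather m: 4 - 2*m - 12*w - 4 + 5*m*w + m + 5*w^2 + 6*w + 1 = m*(5*w - 1) + 5*w^2 - 6*w + 1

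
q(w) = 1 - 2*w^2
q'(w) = -4*w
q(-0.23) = 0.89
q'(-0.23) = 0.92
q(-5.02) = -49.40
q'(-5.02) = 20.08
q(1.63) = -4.31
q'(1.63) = -6.52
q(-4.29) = -35.81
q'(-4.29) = 17.16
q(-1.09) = -1.38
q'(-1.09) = 4.36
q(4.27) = -35.47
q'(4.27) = -17.08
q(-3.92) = -29.73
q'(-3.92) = 15.68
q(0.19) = 0.93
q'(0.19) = -0.76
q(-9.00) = -161.00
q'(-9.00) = 36.00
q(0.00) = 1.00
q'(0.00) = 0.00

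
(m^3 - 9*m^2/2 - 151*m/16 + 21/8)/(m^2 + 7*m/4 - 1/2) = (4*m^2 - 17*m - 42)/(4*(m + 2))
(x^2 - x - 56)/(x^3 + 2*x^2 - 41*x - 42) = (x - 8)/(x^2 - 5*x - 6)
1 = 1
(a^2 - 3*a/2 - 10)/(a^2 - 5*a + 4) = (a + 5/2)/(a - 1)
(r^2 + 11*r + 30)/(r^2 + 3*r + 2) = (r^2 + 11*r + 30)/(r^2 + 3*r + 2)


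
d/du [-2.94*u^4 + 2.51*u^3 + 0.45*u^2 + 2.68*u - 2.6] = -11.76*u^3 + 7.53*u^2 + 0.9*u + 2.68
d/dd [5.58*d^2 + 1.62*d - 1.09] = 11.16*d + 1.62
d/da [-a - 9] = -1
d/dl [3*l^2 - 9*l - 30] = 6*l - 9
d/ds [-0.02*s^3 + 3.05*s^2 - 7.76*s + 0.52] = -0.06*s^2 + 6.1*s - 7.76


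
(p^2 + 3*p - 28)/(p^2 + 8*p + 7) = (p - 4)/(p + 1)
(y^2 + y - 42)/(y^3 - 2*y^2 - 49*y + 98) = (y - 6)/(y^2 - 9*y + 14)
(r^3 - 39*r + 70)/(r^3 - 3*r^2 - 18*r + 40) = (r + 7)/(r + 4)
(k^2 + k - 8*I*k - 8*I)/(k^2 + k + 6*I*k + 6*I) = (k - 8*I)/(k + 6*I)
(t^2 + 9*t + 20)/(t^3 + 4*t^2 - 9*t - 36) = (t + 5)/(t^2 - 9)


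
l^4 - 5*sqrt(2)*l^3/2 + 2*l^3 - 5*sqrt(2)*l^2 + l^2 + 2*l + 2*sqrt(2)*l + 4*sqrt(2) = (l + 2)*(l - 2*sqrt(2))*(l - sqrt(2))*(l + sqrt(2)/2)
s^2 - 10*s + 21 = (s - 7)*(s - 3)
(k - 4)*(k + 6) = k^2 + 2*k - 24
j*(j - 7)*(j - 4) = j^3 - 11*j^2 + 28*j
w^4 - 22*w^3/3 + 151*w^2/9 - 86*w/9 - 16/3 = (w - 3)*(w - 8/3)*(w - 2)*(w + 1/3)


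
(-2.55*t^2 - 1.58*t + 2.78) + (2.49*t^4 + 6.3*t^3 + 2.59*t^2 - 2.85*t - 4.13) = 2.49*t^4 + 6.3*t^3 + 0.04*t^2 - 4.43*t - 1.35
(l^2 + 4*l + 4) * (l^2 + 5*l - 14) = l^4 + 9*l^3 + 10*l^2 - 36*l - 56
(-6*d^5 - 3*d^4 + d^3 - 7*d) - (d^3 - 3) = -6*d^5 - 3*d^4 - 7*d + 3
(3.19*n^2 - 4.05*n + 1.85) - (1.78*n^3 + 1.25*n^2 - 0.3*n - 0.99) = -1.78*n^3 + 1.94*n^2 - 3.75*n + 2.84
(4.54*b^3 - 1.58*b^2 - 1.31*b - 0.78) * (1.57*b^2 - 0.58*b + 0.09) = 7.1278*b^5 - 5.1138*b^4 - 0.7317*b^3 - 0.607*b^2 + 0.3345*b - 0.0702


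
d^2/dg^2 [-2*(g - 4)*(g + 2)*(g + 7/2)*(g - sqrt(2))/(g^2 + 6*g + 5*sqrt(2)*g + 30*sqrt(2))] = 4*(-g^6 - 15*sqrt(2)*g^5 - 18*g^5 - 270*sqrt(2)*g^4 - 258*g^4 - 2546*g^3 - 1498*sqrt(2)*g^3 - 11340*g^2 - 1344*sqrt(2)*g^2 - 6240*g + 2376*sqrt(2)*g - 248*sqrt(2) + 22320)/(g^6 + 18*g^5 + 15*sqrt(2)*g^5 + 258*g^4 + 270*sqrt(2)*g^4 + 1870*sqrt(2)*g^3 + 2916*g^3 + 7740*sqrt(2)*g^2 + 16200*g^2 + 32400*g + 27000*sqrt(2)*g + 54000*sqrt(2))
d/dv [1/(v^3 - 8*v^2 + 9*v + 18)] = (-3*v^2 + 16*v - 9)/(v^3 - 8*v^2 + 9*v + 18)^2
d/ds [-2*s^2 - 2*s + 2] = -4*s - 2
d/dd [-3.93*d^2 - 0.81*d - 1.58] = -7.86*d - 0.81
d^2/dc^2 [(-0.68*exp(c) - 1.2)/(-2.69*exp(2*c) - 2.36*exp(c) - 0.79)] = (4.920548*exp(4*c) + 30.416368*exp(3*c) + 14.183832*exp(2*c) - 4.784752*exp(c) - 1.812892)*exp(c)/(19.465109*exp(6*c) + 51.231588*exp(5*c) + 62.096229*exp(4*c) + 43.235672*exp(3*c) + 18.236439*exp(2*c) + 4.418628*exp(c) + 0.493039)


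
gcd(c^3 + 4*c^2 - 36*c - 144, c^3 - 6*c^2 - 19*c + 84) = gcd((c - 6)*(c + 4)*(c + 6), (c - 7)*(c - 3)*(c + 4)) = c + 4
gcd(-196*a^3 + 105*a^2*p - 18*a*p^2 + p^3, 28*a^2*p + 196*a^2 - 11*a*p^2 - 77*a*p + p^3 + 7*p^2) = 28*a^2 - 11*a*p + p^2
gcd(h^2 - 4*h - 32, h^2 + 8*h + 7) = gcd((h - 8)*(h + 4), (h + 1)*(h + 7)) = 1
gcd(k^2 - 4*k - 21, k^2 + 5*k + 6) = k + 3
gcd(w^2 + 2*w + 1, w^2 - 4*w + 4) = 1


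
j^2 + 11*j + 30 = (j + 5)*(j + 6)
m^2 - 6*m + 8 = (m - 4)*(m - 2)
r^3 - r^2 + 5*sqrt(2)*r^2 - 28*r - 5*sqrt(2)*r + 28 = (r - 1)*(r - 2*sqrt(2))*(r + 7*sqrt(2))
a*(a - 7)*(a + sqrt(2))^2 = a^4 - 7*a^3 + 2*sqrt(2)*a^3 - 14*sqrt(2)*a^2 + 2*a^2 - 14*a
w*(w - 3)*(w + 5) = w^3 + 2*w^2 - 15*w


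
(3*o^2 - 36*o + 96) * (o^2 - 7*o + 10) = 3*o^4 - 57*o^3 + 378*o^2 - 1032*o + 960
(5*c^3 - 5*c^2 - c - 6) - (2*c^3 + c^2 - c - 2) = 3*c^3 - 6*c^2 - 4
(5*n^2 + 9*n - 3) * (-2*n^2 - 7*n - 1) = -10*n^4 - 53*n^3 - 62*n^2 + 12*n + 3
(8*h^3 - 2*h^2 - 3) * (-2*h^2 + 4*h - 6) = -16*h^5 + 36*h^4 - 56*h^3 + 18*h^2 - 12*h + 18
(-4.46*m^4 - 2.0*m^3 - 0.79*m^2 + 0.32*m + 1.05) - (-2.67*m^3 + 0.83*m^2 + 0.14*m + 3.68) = -4.46*m^4 + 0.67*m^3 - 1.62*m^2 + 0.18*m - 2.63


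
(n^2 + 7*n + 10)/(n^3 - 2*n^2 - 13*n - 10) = (n + 5)/(n^2 - 4*n - 5)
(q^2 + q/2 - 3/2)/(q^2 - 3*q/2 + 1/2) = (2*q + 3)/(2*q - 1)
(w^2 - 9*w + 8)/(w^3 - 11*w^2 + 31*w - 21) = (w - 8)/(w^2 - 10*w + 21)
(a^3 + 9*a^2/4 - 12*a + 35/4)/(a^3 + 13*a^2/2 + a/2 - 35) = (4*a^2 - 11*a + 7)/(2*(2*a^2 + 3*a - 14))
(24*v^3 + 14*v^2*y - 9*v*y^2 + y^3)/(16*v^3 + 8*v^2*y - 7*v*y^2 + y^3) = (-6*v + y)/(-4*v + y)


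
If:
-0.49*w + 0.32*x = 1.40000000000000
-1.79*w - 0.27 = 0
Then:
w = -0.15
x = 4.14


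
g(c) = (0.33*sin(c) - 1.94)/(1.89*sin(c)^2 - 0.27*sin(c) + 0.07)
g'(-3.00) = 72.15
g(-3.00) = -13.63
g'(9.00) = -28.13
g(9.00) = -6.45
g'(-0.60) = -5.87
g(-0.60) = -2.58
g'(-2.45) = 4.09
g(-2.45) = -2.13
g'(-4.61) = -0.23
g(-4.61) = -0.96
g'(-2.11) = 1.30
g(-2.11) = -1.31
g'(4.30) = 0.86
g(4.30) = -1.18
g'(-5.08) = 0.97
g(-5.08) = -1.11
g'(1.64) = -0.15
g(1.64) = -0.96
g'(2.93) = -105.89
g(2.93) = -19.35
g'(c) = (-3.78*sin(c)*cos(c) + 0.27*cos(c))*(0.33*sin(c) - 1.94)/(1.89*sin(c)^2 - 0.27*sin(c) + 0.07)^2 + 0.33*cos(c)/(1.89*sin(c)^2 - 0.27*sin(c) + 0.07)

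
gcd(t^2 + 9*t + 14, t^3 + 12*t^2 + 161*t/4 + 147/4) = t + 7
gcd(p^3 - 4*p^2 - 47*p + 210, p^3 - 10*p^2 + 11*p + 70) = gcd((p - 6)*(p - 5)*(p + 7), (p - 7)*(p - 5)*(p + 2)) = p - 5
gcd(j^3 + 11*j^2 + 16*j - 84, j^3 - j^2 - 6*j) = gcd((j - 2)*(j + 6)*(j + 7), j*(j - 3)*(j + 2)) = 1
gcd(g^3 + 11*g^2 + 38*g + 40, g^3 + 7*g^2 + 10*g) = g^2 + 7*g + 10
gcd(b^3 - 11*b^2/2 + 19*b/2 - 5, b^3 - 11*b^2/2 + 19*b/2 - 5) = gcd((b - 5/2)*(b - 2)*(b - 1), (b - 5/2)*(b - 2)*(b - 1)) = b^3 - 11*b^2/2 + 19*b/2 - 5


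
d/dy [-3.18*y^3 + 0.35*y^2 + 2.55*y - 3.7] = -9.54*y^2 + 0.7*y + 2.55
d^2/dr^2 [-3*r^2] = -6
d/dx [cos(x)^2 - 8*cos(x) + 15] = 2*(4 - cos(x))*sin(x)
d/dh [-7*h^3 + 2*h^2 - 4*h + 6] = -21*h^2 + 4*h - 4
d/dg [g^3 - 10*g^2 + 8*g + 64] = 3*g^2 - 20*g + 8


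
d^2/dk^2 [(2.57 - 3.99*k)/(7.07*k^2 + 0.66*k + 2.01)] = (-(3.99*k - 2.57)*(14.14*k + 0.66)*(28.28*k + 1.32) + (169.2558*k - 31.073)*(7.07*k^2 + 0.66*k + 2.01))/(7.07*k^2 + 0.66*k + 2.01)^3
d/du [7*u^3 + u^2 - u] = 21*u^2 + 2*u - 1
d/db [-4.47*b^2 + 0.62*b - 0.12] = 0.62 - 8.94*b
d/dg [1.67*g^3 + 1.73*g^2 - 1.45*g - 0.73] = 5.01*g^2 + 3.46*g - 1.45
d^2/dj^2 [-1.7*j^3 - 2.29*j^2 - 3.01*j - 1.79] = -10.2*j - 4.58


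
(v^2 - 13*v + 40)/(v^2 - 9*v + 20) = (v - 8)/(v - 4)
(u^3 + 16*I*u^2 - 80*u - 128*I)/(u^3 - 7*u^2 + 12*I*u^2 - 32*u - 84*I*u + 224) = (u + 4*I)/(u - 7)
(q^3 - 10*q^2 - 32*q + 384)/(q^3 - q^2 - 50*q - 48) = (q - 8)/(q + 1)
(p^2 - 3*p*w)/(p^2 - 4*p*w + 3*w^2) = p/(p - w)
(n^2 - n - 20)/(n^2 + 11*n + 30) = (n^2 - n - 20)/(n^2 + 11*n + 30)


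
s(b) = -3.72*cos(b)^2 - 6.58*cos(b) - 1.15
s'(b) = 7.44*sin(b)*cos(b) + 6.58*sin(b)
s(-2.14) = 1.32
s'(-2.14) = -2.16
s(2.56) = 1.75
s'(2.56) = 0.20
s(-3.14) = 1.71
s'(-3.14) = 0.00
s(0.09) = -11.39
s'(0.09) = 1.26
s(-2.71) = 1.76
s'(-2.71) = 0.07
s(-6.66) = -10.48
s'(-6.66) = -4.97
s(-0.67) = -8.59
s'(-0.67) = -7.71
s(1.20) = -4.02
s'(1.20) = 8.65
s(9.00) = 1.76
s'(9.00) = -0.08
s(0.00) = -11.45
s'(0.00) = 0.00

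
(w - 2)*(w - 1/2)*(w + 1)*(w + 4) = w^4 + 5*w^3/2 - 15*w^2/2 - 5*w + 4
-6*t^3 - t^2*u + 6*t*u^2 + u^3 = (-t + u)*(t + u)*(6*t + u)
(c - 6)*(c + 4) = c^2 - 2*c - 24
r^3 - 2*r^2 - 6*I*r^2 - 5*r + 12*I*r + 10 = (r - 2)*(r - 5*I)*(r - I)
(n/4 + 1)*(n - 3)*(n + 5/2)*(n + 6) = n^4/4 + 19*n^3/8 + 23*n^2/8 - 87*n/4 - 45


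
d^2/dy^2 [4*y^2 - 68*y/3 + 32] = 8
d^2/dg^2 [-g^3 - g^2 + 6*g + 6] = -6*g - 2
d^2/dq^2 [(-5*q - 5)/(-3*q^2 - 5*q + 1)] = 10*((q + 1)*(6*q + 5)^2 - (9*q + 8)*(3*q^2 + 5*q - 1))/(3*q^2 + 5*q - 1)^3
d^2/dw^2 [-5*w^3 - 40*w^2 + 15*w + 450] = -30*w - 80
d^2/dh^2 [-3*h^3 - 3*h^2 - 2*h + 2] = -18*h - 6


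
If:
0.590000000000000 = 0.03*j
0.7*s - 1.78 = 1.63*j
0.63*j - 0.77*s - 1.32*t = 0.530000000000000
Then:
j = 19.67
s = 48.34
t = -19.21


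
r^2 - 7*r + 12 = (r - 4)*(r - 3)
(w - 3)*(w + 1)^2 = w^3 - w^2 - 5*w - 3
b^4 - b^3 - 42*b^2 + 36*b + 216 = (b - 6)*(b - 3)*(b + 2)*(b + 6)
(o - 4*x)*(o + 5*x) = o^2 + o*x - 20*x^2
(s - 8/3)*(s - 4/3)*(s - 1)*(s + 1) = s^4 - 4*s^3 + 23*s^2/9 + 4*s - 32/9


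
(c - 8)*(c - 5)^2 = c^3 - 18*c^2 + 105*c - 200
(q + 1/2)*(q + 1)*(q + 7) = q^3 + 17*q^2/2 + 11*q + 7/2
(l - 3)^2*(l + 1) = l^3 - 5*l^2 + 3*l + 9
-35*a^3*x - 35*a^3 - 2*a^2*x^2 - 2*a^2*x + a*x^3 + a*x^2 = (-7*a + x)*(5*a + x)*(a*x + a)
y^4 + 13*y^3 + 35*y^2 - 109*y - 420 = (y - 3)*(y + 4)*(y + 5)*(y + 7)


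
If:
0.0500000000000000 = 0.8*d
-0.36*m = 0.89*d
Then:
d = 0.06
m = -0.15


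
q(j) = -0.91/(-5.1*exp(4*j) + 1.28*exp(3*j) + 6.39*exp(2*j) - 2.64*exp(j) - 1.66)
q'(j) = -0.91*(20.4*exp(4*j) - 3.84*exp(3*j) - 12.78*exp(2*j) + 2.64*exp(j))/(-5.1*exp(4*j) + 1.28*exp(3*j) + 6.39*exp(2*j) - 2.64*exp(j) - 1.66)^2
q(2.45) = 0.00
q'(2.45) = -0.00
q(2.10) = 0.00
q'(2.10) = -0.00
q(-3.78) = 0.53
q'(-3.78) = -0.02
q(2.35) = 0.00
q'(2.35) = -0.00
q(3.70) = 0.00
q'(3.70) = -0.00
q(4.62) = 0.00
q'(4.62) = -0.00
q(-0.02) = 0.56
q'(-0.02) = -1.94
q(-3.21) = 0.52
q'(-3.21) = -0.03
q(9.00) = 0.00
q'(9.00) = 0.00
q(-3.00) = 0.51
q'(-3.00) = -0.03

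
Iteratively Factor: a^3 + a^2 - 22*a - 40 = (a + 2)*(a^2 - a - 20) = (a + 2)*(a + 4)*(a - 5)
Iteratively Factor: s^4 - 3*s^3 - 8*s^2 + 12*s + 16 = (s + 1)*(s^3 - 4*s^2 - 4*s + 16) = (s - 4)*(s + 1)*(s^2 - 4) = (s - 4)*(s + 1)*(s + 2)*(s - 2)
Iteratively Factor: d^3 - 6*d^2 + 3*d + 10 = (d + 1)*(d^2 - 7*d + 10) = (d - 2)*(d + 1)*(d - 5)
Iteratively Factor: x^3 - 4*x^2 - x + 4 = (x - 1)*(x^2 - 3*x - 4) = (x - 1)*(x + 1)*(x - 4)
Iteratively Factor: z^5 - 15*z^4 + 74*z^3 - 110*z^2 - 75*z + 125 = (z - 5)*(z^4 - 10*z^3 + 24*z^2 + 10*z - 25) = (z - 5)*(z - 1)*(z^3 - 9*z^2 + 15*z + 25) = (z - 5)*(z - 1)*(z + 1)*(z^2 - 10*z + 25) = (z - 5)^2*(z - 1)*(z + 1)*(z - 5)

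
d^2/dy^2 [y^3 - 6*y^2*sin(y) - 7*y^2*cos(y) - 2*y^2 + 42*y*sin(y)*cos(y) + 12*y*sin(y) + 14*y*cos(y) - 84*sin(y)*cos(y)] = 6*y^2*sin(y) + 7*y^2*cos(y) + 16*y*sin(y) - 84*y*sin(2*y) - 38*y*cos(y) + 6*y - 40*sin(y) + 168*sin(2*y) + 10*cos(y) + 84*cos(2*y) - 4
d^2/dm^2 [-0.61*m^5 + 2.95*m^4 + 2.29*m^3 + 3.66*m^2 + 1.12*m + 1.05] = -12.2*m^3 + 35.4*m^2 + 13.74*m + 7.32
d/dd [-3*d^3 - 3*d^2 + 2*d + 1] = -9*d^2 - 6*d + 2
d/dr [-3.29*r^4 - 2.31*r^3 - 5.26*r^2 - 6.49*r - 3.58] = -13.16*r^3 - 6.93*r^2 - 10.52*r - 6.49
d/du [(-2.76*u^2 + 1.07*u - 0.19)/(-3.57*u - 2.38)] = (9.8532*u^2 + 13.1376*u - 3.2249)/(12.7449*u^2 + 16.9932*u + 5.6644)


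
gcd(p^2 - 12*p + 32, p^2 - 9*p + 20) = p - 4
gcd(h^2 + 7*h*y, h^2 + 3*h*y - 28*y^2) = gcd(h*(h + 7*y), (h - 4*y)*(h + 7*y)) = h + 7*y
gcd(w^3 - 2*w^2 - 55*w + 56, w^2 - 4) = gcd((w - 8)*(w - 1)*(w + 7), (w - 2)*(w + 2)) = 1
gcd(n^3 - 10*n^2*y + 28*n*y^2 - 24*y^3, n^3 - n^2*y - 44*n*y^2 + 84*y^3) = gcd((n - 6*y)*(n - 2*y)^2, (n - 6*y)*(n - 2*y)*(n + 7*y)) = n^2 - 8*n*y + 12*y^2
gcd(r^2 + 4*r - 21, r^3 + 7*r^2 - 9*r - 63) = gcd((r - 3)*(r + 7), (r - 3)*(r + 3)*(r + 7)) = r^2 + 4*r - 21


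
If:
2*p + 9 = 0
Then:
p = -9/2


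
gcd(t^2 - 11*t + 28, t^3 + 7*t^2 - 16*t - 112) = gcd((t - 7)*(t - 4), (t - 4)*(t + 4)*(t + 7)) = t - 4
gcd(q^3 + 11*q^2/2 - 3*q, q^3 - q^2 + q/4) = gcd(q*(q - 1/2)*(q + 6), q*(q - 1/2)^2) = q^2 - q/2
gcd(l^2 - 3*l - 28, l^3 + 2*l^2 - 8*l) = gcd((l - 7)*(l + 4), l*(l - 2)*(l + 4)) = l + 4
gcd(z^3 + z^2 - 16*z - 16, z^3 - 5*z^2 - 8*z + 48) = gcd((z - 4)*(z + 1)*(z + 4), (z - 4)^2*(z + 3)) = z - 4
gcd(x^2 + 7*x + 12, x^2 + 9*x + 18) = x + 3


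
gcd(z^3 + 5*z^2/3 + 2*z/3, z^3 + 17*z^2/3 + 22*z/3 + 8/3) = z^2 + 5*z/3 + 2/3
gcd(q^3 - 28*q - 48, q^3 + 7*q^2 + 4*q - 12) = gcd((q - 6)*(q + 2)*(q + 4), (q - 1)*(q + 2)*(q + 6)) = q + 2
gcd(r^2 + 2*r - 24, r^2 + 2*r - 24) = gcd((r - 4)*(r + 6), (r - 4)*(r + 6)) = r^2 + 2*r - 24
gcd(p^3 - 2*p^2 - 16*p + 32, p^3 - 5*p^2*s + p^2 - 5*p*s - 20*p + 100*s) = p - 4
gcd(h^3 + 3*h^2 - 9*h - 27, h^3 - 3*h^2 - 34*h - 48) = h + 3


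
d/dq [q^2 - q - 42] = 2*q - 1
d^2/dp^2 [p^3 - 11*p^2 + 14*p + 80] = 6*p - 22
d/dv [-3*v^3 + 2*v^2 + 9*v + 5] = -9*v^2 + 4*v + 9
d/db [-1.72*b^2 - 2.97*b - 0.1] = -3.44*b - 2.97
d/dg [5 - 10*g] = -10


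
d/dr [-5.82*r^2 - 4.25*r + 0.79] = -11.64*r - 4.25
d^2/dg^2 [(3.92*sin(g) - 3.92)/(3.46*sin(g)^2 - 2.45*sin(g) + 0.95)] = (-46.928672*sin(g)^5 + 154.484848*sin(g)^4 + 71.478064*sin(g)^3 - 318.706192*sin(g)^2 + 127.6548*sin(g) - 3.04192000000002)/(41.421736*sin(g)^6 - 87.99126*sin(g)^5 + 96.42501*sin(g)^4 - 63.025025*sin(g)^3 + 26.475075*sin(g)^2 - 6.633375*sin(g) + 0.857375)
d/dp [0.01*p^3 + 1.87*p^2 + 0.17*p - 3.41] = 0.03*p^2 + 3.74*p + 0.17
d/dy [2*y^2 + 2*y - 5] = 4*y + 2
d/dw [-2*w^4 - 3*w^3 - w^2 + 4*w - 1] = -8*w^3 - 9*w^2 - 2*w + 4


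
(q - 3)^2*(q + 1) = q^3 - 5*q^2 + 3*q + 9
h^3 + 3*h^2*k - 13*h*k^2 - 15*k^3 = (h - 3*k)*(h + k)*(h + 5*k)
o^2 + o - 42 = (o - 6)*(o + 7)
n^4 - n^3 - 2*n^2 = n^2*(n - 2)*(n + 1)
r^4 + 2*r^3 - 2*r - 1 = (r - 1)*(r + 1)^3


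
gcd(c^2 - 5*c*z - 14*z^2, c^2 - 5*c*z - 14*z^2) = -c^2 + 5*c*z + 14*z^2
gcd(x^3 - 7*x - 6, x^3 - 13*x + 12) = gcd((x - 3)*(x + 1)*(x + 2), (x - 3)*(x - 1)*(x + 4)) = x - 3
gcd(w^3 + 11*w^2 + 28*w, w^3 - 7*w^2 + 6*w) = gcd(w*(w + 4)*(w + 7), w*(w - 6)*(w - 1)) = w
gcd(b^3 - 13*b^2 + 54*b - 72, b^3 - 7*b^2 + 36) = b^2 - 9*b + 18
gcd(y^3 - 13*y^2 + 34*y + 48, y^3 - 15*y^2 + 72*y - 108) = y - 6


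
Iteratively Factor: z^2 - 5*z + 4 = (z - 4)*(z - 1)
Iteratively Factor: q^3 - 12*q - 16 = (q - 4)*(q^2 + 4*q + 4) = (q - 4)*(q + 2)*(q + 2)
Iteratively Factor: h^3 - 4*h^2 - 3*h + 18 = (h + 2)*(h^2 - 6*h + 9) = (h - 3)*(h + 2)*(h - 3)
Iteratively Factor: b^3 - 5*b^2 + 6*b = (b - 3)*(b^2 - 2*b) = b*(b - 3)*(b - 2)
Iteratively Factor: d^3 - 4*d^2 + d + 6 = (d - 3)*(d^2 - d - 2) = (d - 3)*(d + 1)*(d - 2)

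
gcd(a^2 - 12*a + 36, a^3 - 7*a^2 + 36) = a - 6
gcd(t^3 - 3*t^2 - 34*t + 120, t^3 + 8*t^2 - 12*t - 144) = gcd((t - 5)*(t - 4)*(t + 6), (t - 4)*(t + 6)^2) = t^2 + 2*t - 24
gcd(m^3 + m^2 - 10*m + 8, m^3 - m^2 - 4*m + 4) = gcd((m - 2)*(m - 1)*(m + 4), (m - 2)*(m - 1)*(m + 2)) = m^2 - 3*m + 2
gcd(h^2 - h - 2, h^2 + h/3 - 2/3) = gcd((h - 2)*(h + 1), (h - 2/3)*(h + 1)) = h + 1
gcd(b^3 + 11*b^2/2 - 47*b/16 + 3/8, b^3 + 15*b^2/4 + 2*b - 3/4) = b - 1/4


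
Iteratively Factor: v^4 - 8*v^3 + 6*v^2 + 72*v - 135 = (v - 3)*(v^3 - 5*v^2 - 9*v + 45) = (v - 5)*(v - 3)*(v^2 - 9) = (v - 5)*(v - 3)*(v + 3)*(v - 3)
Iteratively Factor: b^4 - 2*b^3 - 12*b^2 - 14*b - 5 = (b + 1)*(b^3 - 3*b^2 - 9*b - 5) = (b + 1)^2*(b^2 - 4*b - 5) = (b + 1)^3*(b - 5)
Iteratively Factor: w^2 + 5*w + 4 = (w + 1)*(w + 4)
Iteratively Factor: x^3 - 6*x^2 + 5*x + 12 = (x - 4)*(x^2 - 2*x - 3) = (x - 4)*(x + 1)*(x - 3)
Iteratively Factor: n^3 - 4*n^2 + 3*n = (n - 1)*(n^2 - 3*n) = (n - 3)*(n - 1)*(n)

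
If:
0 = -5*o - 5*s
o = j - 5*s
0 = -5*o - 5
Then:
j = 4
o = -1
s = 1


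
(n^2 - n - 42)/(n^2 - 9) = (n^2 - n - 42)/(n^2 - 9)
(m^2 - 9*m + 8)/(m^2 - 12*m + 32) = (m - 1)/(m - 4)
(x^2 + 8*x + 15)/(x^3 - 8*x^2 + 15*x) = (x^2 + 8*x + 15)/(x*(x^2 - 8*x + 15))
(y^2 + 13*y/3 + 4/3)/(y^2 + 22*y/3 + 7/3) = (y + 4)/(y + 7)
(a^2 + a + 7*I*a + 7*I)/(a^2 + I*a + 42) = (a + 1)/(a - 6*I)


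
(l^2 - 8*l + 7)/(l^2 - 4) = (l^2 - 8*l + 7)/(l^2 - 4)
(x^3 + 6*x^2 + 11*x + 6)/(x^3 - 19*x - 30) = (x + 1)/(x - 5)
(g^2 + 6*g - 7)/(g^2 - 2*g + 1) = (g + 7)/(g - 1)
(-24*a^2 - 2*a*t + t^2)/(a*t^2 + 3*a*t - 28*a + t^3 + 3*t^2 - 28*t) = (-24*a^2 - 2*a*t + t^2)/(a*t^2 + 3*a*t - 28*a + t^3 + 3*t^2 - 28*t)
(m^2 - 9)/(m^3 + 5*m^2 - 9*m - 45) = 1/(m + 5)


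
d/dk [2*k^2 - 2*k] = 4*k - 2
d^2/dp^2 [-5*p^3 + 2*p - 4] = -30*p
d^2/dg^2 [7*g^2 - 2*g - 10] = 14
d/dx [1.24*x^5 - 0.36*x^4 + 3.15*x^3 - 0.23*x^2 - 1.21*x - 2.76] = 6.2*x^4 - 1.44*x^3 + 9.45*x^2 - 0.46*x - 1.21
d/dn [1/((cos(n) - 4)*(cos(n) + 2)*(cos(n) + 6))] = (-3*sin(n)^2 + 8*cos(n) - 17)*sin(n)/((cos(n) - 4)^2*(cos(n) + 2)^2*(cos(n) + 6)^2)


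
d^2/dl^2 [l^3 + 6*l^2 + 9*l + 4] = 6*l + 12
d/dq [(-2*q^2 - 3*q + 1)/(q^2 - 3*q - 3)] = (9*q^2 + 10*q + 12)/(q^4 - 6*q^3 + 3*q^2 + 18*q + 9)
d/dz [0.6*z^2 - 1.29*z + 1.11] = 1.2*z - 1.29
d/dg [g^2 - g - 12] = 2*g - 1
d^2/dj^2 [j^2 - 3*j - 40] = 2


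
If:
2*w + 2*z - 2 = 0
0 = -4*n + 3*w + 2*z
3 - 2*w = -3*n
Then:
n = 7/5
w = 18/5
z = -13/5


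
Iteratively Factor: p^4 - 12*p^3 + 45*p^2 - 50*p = (p - 5)*(p^3 - 7*p^2 + 10*p) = (p - 5)^2*(p^2 - 2*p) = p*(p - 5)^2*(p - 2)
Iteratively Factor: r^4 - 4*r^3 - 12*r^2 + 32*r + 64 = (r - 4)*(r^3 - 12*r - 16) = (r - 4)*(r + 2)*(r^2 - 2*r - 8) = (r - 4)^2*(r + 2)*(r + 2)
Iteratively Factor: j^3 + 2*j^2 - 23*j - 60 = (j - 5)*(j^2 + 7*j + 12) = (j - 5)*(j + 4)*(j + 3)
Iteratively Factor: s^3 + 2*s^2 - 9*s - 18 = (s - 3)*(s^2 + 5*s + 6) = (s - 3)*(s + 3)*(s + 2)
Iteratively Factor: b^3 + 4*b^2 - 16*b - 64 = (b - 4)*(b^2 + 8*b + 16) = (b - 4)*(b + 4)*(b + 4)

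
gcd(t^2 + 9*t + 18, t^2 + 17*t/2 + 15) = t + 6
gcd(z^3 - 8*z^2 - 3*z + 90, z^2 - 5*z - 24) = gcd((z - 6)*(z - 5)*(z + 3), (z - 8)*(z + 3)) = z + 3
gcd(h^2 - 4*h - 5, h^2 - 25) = h - 5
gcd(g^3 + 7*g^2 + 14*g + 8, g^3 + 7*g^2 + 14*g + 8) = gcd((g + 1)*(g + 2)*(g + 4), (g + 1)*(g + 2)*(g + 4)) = g^3 + 7*g^2 + 14*g + 8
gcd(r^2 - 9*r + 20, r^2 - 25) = r - 5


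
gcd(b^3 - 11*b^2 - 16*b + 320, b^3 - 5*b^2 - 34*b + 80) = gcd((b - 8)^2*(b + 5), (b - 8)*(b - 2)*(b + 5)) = b^2 - 3*b - 40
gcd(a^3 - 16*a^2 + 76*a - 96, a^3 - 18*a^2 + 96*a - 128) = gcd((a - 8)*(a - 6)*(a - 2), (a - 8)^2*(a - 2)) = a^2 - 10*a + 16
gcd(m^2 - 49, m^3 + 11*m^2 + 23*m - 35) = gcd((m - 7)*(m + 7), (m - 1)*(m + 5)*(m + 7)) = m + 7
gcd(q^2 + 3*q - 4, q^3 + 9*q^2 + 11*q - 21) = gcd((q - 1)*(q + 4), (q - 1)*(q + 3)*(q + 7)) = q - 1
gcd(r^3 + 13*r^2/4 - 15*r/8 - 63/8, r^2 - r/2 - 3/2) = r - 3/2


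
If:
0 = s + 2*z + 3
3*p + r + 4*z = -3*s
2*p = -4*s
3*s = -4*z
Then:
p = -12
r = 36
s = 6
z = -9/2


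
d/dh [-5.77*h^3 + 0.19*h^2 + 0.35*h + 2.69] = -17.31*h^2 + 0.38*h + 0.35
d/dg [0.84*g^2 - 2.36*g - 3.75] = 1.68*g - 2.36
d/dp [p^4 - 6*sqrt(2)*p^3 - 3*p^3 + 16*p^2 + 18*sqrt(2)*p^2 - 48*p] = 4*p^3 - 18*sqrt(2)*p^2 - 9*p^2 + 32*p + 36*sqrt(2)*p - 48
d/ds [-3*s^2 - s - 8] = -6*s - 1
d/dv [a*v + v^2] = a + 2*v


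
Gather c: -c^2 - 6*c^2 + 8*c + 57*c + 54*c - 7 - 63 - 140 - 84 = -7*c^2 + 119*c - 294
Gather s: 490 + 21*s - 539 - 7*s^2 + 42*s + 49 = -7*s^2 + 63*s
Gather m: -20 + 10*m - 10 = 10*m - 30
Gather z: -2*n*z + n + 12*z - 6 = n + z*(12 - 2*n) - 6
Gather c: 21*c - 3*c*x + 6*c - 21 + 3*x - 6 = c*(27 - 3*x) + 3*x - 27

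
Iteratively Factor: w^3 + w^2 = (w + 1)*(w^2) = w*(w + 1)*(w)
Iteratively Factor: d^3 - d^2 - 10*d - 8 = (d + 2)*(d^2 - 3*d - 4) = (d + 1)*(d + 2)*(d - 4)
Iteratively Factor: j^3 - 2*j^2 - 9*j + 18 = (j - 3)*(j^2 + j - 6) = (j - 3)*(j - 2)*(j + 3)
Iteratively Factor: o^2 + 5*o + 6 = (o + 3)*(o + 2)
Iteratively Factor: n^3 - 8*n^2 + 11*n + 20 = (n + 1)*(n^2 - 9*n + 20) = (n - 4)*(n + 1)*(n - 5)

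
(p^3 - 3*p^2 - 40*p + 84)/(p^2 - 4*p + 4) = (p^2 - p - 42)/(p - 2)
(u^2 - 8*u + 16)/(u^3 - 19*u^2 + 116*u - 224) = (u - 4)/(u^2 - 15*u + 56)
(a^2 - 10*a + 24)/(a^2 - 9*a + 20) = (a - 6)/(a - 5)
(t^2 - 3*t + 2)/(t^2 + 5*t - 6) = (t - 2)/(t + 6)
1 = 1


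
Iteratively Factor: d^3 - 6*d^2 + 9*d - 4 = (d - 4)*(d^2 - 2*d + 1) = (d - 4)*(d - 1)*(d - 1)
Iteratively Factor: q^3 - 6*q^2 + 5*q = (q)*(q^2 - 6*q + 5) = q*(q - 5)*(q - 1)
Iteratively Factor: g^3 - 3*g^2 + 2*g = (g - 2)*(g^2 - g) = (g - 2)*(g - 1)*(g)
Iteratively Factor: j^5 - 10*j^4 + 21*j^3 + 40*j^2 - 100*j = (j)*(j^4 - 10*j^3 + 21*j^2 + 40*j - 100) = j*(j - 5)*(j^3 - 5*j^2 - 4*j + 20) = j*(j - 5)*(j + 2)*(j^2 - 7*j + 10) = j*(j - 5)^2*(j + 2)*(j - 2)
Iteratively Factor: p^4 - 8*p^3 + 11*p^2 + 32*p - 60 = (p - 3)*(p^3 - 5*p^2 - 4*p + 20) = (p - 3)*(p + 2)*(p^2 - 7*p + 10) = (p - 3)*(p - 2)*(p + 2)*(p - 5)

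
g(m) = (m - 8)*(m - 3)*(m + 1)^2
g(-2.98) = 257.42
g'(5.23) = -97.93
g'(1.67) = -9.65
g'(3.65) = -106.30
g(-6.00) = 3150.00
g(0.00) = 24.00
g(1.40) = 60.83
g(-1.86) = 35.44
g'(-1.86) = -93.31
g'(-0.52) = 26.02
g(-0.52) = 6.91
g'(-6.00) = -1835.00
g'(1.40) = 3.46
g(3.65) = -61.14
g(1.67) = 60.02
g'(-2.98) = -326.51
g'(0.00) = 37.00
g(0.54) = 43.52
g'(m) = (m - 8)*(m - 3)*(2*m + 2) + (m - 8)*(m + 1)^2 + (m - 3)*(m + 1)^2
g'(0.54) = 33.00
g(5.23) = -239.75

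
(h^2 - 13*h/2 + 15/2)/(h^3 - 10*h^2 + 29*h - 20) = (h - 3/2)/(h^2 - 5*h + 4)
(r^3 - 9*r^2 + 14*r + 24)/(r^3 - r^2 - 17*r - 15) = (r^2 - 10*r + 24)/(r^2 - 2*r - 15)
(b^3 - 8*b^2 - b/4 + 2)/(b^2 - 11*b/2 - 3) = (b^2 - 17*b/2 + 4)/(b - 6)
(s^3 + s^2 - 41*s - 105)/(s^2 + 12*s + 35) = (s^2 - 4*s - 21)/(s + 7)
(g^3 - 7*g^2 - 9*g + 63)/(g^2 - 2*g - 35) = (g^2 - 9)/(g + 5)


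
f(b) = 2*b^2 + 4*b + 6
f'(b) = 4*b + 4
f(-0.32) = 4.92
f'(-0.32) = 2.72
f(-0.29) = 5.01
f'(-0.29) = 2.84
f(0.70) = 9.78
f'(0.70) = 6.80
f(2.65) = 30.64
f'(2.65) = 14.60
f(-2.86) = 10.92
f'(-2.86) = -7.44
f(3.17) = 38.78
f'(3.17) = 16.68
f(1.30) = 14.58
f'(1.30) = 9.20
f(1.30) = 14.58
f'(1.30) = 9.20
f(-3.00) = 12.00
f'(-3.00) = -8.00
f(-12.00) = 246.00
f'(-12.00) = -44.00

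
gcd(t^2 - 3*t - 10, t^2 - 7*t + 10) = t - 5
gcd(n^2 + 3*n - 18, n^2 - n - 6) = n - 3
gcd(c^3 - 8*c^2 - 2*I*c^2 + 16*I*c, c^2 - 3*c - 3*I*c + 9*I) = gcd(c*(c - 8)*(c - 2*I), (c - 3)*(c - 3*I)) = 1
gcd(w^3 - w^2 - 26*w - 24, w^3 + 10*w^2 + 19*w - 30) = 1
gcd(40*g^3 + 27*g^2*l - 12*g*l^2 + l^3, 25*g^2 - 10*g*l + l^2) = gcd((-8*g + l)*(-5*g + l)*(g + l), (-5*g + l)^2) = 5*g - l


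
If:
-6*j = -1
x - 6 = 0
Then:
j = 1/6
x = 6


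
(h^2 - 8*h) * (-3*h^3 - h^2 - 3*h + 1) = -3*h^5 + 23*h^4 + 5*h^3 + 25*h^2 - 8*h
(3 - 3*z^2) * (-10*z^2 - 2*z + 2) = 30*z^4 + 6*z^3 - 36*z^2 - 6*z + 6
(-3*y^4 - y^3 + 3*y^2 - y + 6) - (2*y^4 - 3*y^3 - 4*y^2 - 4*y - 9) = -5*y^4 + 2*y^3 + 7*y^2 + 3*y + 15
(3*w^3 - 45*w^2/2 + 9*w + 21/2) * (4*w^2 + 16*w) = 12*w^5 - 42*w^4 - 324*w^3 + 186*w^2 + 168*w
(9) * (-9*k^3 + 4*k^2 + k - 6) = -81*k^3 + 36*k^2 + 9*k - 54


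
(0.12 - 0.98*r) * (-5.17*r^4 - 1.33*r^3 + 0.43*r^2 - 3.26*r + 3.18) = 5.0666*r^5 + 0.683*r^4 - 0.581*r^3 + 3.2464*r^2 - 3.5076*r + 0.3816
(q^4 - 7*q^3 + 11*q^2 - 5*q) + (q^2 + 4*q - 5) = q^4 - 7*q^3 + 12*q^2 - q - 5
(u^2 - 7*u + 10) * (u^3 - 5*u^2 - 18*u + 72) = u^5 - 12*u^4 + 27*u^3 + 148*u^2 - 684*u + 720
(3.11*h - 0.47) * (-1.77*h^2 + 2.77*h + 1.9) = -5.5047*h^3 + 9.4466*h^2 + 4.6071*h - 0.893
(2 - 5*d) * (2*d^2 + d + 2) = -10*d^3 - d^2 - 8*d + 4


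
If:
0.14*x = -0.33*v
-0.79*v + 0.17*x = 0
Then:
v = 0.00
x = 0.00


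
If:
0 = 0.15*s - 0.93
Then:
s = 6.20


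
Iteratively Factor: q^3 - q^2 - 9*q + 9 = (q + 3)*(q^2 - 4*q + 3) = (q - 3)*(q + 3)*(q - 1)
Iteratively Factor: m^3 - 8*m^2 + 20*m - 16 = (m - 4)*(m^2 - 4*m + 4) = (m - 4)*(m - 2)*(m - 2)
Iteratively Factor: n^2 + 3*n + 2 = (n + 1)*(n + 2)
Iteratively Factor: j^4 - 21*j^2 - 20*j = (j - 5)*(j^3 + 5*j^2 + 4*j) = (j - 5)*(j + 1)*(j^2 + 4*j) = (j - 5)*(j + 1)*(j + 4)*(j)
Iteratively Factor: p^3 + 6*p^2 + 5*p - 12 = (p - 1)*(p^2 + 7*p + 12) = (p - 1)*(p + 3)*(p + 4)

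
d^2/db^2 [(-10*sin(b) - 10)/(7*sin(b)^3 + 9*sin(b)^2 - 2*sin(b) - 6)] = 10*(196*sin(b)^7 + 630*sin(b)^6 + 536*sin(b)^5 - 106*sin(b)^4 - 550*sin(b)^3 - 698*sin(b)^2 - 444*sin(b) - 92)/(7*sin(b)^3 + 9*sin(b)^2 - 2*sin(b) - 6)^3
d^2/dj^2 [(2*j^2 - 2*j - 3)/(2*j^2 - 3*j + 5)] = 2*(4*j^3 - 96*j^2 + 114*j + 23)/(8*j^6 - 36*j^5 + 114*j^4 - 207*j^3 + 285*j^2 - 225*j + 125)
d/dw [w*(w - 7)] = 2*w - 7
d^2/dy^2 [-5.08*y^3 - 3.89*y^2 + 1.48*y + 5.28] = -30.48*y - 7.78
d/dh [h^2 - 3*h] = 2*h - 3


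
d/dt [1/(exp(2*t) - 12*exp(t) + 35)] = 2*(6 - exp(t))*exp(t)/(exp(2*t) - 12*exp(t) + 35)^2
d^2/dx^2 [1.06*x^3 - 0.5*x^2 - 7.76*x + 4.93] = 6.36*x - 1.0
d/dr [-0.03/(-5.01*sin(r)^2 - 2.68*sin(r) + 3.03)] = -(0.3006*sin(r) + 0.0804)*cos(r)/(5.01*sin(r)^2 + 2.68*sin(r) - 3.03)^2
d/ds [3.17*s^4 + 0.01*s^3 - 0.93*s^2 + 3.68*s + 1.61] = 12.68*s^3 + 0.03*s^2 - 1.86*s + 3.68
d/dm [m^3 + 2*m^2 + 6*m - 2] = 3*m^2 + 4*m + 6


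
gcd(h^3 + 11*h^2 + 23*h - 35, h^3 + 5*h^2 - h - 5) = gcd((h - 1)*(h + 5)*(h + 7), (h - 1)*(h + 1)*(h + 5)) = h^2 + 4*h - 5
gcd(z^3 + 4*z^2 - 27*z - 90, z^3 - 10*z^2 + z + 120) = z^2 - 2*z - 15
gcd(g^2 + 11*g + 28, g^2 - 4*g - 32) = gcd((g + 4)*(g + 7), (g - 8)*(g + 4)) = g + 4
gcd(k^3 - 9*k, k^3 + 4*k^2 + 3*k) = k^2 + 3*k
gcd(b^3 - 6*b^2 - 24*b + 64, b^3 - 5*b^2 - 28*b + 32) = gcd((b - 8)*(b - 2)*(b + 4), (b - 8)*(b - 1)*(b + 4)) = b^2 - 4*b - 32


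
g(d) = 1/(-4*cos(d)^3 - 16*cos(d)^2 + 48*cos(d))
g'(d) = (-12*sin(d)*cos(d)^2 - 32*sin(d)*cos(d) + 48*sin(d))/(-4*cos(d)^3 - 16*cos(d)^2 + 48*cos(d))^2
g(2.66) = -0.02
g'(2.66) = 0.01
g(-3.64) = -0.02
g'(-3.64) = 0.01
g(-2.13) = -0.03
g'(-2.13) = -0.06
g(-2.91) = -0.02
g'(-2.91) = -0.00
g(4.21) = -0.04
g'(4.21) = -0.08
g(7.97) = -0.17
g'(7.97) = 1.54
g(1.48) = 0.24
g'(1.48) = 2.52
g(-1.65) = -0.26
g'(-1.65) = -3.31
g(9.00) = -0.02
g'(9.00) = 0.01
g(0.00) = 0.04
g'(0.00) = 0.00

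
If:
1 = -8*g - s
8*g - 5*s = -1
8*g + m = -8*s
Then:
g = -1/8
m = 1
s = 0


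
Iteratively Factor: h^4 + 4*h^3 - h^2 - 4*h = (h - 1)*(h^3 + 5*h^2 + 4*h) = h*(h - 1)*(h^2 + 5*h + 4) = h*(h - 1)*(h + 4)*(h + 1)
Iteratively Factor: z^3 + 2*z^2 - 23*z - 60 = (z - 5)*(z^2 + 7*z + 12) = (z - 5)*(z + 4)*(z + 3)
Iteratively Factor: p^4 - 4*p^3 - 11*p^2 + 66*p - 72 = (p + 4)*(p^3 - 8*p^2 + 21*p - 18) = (p - 2)*(p + 4)*(p^2 - 6*p + 9) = (p - 3)*(p - 2)*(p + 4)*(p - 3)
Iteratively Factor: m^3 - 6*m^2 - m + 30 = (m - 3)*(m^2 - 3*m - 10) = (m - 3)*(m + 2)*(m - 5)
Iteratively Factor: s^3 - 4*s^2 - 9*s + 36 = (s - 3)*(s^2 - s - 12) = (s - 3)*(s + 3)*(s - 4)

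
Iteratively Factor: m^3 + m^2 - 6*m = (m - 2)*(m^2 + 3*m) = m*(m - 2)*(m + 3)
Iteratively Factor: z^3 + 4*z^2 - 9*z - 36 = (z + 3)*(z^2 + z - 12) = (z + 3)*(z + 4)*(z - 3)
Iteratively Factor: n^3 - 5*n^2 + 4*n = (n - 1)*(n^2 - 4*n) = n*(n - 1)*(n - 4)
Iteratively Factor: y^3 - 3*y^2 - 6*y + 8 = (y - 1)*(y^2 - 2*y - 8) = (y - 1)*(y + 2)*(y - 4)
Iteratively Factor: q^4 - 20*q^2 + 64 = (q + 4)*(q^3 - 4*q^2 - 4*q + 16) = (q - 2)*(q + 4)*(q^2 - 2*q - 8) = (q - 4)*(q - 2)*(q + 4)*(q + 2)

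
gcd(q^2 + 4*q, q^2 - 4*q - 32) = q + 4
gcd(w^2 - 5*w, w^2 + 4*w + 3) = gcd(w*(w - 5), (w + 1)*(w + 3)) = 1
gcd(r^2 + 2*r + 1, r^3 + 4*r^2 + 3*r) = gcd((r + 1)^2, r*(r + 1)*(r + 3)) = r + 1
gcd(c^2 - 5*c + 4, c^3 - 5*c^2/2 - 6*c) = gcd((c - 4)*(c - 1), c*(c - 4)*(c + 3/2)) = c - 4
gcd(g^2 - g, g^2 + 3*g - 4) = g - 1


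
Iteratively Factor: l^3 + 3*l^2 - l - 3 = (l - 1)*(l^2 + 4*l + 3) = (l - 1)*(l + 1)*(l + 3)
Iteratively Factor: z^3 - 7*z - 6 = (z - 3)*(z^2 + 3*z + 2) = (z - 3)*(z + 2)*(z + 1)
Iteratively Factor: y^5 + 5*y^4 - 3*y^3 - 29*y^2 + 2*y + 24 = (y + 1)*(y^4 + 4*y^3 - 7*y^2 - 22*y + 24) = (y - 2)*(y + 1)*(y^3 + 6*y^2 + 5*y - 12) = (y - 2)*(y - 1)*(y + 1)*(y^2 + 7*y + 12) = (y - 2)*(y - 1)*(y + 1)*(y + 4)*(y + 3)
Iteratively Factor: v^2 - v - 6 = (v - 3)*(v + 2)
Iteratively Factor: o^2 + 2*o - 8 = (o - 2)*(o + 4)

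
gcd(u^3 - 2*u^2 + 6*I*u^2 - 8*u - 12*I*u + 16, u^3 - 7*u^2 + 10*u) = u - 2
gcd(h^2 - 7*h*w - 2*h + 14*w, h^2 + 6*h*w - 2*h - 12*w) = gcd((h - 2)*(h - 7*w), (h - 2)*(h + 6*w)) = h - 2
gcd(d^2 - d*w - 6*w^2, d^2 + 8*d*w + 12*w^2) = d + 2*w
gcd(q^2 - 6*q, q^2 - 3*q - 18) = q - 6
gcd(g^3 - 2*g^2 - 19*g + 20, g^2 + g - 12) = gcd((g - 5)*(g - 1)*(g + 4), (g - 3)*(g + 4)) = g + 4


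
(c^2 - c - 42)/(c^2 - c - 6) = (-c^2 + c + 42)/(-c^2 + c + 6)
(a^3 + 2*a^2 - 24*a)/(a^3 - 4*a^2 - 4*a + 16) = a*(a + 6)/(a^2 - 4)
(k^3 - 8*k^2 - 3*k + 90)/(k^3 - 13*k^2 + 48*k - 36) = (k^2 - 2*k - 15)/(k^2 - 7*k + 6)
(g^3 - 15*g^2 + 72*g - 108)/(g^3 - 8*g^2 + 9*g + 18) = (g - 6)/(g + 1)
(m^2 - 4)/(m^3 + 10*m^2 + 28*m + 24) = (m - 2)/(m^2 + 8*m + 12)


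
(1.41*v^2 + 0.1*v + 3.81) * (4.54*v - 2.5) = 6.4014*v^3 - 3.071*v^2 + 17.0474*v - 9.525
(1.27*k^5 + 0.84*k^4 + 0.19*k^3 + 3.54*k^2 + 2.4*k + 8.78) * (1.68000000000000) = 2.1336*k^5 + 1.4112*k^4 + 0.3192*k^3 + 5.9472*k^2 + 4.032*k + 14.7504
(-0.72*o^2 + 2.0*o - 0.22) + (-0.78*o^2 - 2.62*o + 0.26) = -1.5*o^2 - 0.62*o + 0.04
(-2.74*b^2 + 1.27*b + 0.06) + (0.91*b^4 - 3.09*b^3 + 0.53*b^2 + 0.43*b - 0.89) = 0.91*b^4 - 3.09*b^3 - 2.21*b^2 + 1.7*b - 0.83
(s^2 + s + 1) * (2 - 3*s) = -3*s^3 - s^2 - s + 2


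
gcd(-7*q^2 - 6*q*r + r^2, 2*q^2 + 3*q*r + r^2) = q + r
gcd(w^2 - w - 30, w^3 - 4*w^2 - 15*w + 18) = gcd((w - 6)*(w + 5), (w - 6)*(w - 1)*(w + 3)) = w - 6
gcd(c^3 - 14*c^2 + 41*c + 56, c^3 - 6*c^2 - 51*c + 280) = c - 8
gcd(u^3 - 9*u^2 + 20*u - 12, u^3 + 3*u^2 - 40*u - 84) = u - 6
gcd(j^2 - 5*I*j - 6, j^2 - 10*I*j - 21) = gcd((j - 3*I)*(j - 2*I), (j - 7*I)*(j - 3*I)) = j - 3*I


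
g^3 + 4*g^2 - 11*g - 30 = (g - 3)*(g + 2)*(g + 5)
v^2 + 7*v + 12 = (v + 3)*(v + 4)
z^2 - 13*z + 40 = (z - 8)*(z - 5)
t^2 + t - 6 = (t - 2)*(t + 3)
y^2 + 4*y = y*(y + 4)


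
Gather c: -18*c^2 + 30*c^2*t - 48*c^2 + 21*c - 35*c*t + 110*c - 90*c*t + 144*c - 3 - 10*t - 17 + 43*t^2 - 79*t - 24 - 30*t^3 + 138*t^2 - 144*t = c^2*(30*t - 66) + c*(275 - 125*t) - 30*t^3 + 181*t^2 - 233*t - 44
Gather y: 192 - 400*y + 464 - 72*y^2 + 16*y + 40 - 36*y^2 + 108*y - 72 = -108*y^2 - 276*y + 624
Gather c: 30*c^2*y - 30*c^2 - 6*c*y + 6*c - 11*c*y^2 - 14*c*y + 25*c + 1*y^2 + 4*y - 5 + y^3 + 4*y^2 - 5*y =c^2*(30*y - 30) + c*(-11*y^2 - 20*y + 31) + y^3 + 5*y^2 - y - 5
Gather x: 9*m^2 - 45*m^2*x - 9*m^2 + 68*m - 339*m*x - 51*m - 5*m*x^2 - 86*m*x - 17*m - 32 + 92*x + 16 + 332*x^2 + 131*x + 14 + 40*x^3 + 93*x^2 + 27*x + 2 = 40*x^3 + x^2*(425 - 5*m) + x*(-45*m^2 - 425*m + 250)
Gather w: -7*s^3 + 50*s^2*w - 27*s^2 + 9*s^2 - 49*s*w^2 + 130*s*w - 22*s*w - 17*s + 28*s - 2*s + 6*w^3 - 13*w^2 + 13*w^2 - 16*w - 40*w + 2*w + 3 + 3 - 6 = -7*s^3 - 18*s^2 - 49*s*w^2 + 9*s + 6*w^3 + w*(50*s^2 + 108*s - 54)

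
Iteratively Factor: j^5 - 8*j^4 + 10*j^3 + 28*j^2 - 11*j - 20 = (j - 1)*(j^4 - 7*j^3 + 3*j^2 + 31*j + 20) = (j - 4)*(j - 1)*(j^3 - 3*j^2 - 9*j - 5) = (j - 4)*(j - 1)*(j + 1)*(j^2 - 4*j - 5) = (j - 5)*(j - 4)*(j - 1)*(j + 1)*(j + 1)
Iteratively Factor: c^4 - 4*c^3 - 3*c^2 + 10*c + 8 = (c + 1)*(c^3 - 5*c^2 + 2*c + 8) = (c + 1)^2*(c^2 - 6*c + 8) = (c - 2)*(c + 1)^2*(c - 4)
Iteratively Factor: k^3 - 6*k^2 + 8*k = (k - 2)*(k^2 - 4*k) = k*(k - 2)*(k - 4)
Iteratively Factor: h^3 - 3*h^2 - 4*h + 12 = (h - 2)*(h^2 - h - 6) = (h - 3)*(h - 2)*(h + 2)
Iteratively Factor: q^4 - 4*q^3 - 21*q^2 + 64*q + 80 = (q + 4)*(q^3 - 8*q^2 + 11*q + 20) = (q - 4)*(q + 4)*(q^2 - 4*q - 5) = (q - 4)*(q + 1)*(q + 4)*(q - 5)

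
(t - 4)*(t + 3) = t^2 - t - 12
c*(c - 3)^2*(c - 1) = c^4 - 7*c^3 + 15*c^2 - 9*c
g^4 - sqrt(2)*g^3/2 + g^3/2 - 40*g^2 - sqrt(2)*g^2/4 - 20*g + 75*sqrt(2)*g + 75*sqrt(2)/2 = (g + 1/2)*(g - 3*sqrt(2))*(g - 5*sqrt(2)/2)*(g + 5*sqrt(2))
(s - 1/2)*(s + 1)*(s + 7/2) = s^3 + 4*s^2 + 5*s/4 - 7/4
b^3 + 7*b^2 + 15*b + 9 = (b + 1)*(b + 3)^2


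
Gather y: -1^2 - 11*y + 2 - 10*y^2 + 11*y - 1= -10*y^2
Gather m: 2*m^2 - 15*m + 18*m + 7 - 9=2*m^2 + 3*m - 2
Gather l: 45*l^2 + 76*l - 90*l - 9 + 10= 45*l^2 - 14*l + 1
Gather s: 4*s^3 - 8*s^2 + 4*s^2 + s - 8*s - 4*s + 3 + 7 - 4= 4*s^3 - 4*s^2 - 11*s + 6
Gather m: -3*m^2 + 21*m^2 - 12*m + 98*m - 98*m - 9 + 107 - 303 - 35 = 18*m^2 - 12*m - 240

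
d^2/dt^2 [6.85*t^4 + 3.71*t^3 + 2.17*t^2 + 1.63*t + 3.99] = 82.2*t^2 + 22.26*t + 4.34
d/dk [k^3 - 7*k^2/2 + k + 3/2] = 3*k^2 - 7*k + 1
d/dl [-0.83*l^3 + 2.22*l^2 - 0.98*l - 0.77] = -2.49*l^2 + 4.44*l - 0.98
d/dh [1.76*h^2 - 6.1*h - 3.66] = 3.52*h - 6.1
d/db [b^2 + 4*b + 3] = 2*b + 4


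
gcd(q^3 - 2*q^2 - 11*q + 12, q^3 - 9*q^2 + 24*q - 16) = q^2 - 5*q + 4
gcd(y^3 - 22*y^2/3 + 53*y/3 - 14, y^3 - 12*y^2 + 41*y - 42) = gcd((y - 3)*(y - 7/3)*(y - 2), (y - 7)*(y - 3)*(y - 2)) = y^2 - 5*y + 6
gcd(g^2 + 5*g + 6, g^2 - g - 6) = g + 2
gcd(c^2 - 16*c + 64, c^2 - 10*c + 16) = c - 8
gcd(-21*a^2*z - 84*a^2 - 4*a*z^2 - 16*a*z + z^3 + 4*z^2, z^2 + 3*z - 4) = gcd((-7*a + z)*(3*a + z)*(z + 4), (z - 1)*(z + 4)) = z + 4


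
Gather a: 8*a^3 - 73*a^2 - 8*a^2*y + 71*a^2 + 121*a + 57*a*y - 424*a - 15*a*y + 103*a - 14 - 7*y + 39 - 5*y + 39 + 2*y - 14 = 8*a^3 + a^2*(-8*y - 2) + a*(42*y - 200) - 10*y + 50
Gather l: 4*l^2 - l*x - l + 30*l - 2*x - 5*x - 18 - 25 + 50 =4*l^2 + l*(29 - x) - 7*x + 7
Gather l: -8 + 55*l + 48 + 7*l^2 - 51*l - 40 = 7*l^2 + 4*l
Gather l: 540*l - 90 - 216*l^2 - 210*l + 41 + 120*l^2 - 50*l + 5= -96*l^2 + 280*l - 44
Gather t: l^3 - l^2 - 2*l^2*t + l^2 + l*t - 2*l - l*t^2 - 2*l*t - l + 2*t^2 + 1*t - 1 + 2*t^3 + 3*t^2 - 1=l^3 - 3*l + 2*t^3 + t^2*(5 - l) + t*(-2*l^2 - l + 1) - 2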